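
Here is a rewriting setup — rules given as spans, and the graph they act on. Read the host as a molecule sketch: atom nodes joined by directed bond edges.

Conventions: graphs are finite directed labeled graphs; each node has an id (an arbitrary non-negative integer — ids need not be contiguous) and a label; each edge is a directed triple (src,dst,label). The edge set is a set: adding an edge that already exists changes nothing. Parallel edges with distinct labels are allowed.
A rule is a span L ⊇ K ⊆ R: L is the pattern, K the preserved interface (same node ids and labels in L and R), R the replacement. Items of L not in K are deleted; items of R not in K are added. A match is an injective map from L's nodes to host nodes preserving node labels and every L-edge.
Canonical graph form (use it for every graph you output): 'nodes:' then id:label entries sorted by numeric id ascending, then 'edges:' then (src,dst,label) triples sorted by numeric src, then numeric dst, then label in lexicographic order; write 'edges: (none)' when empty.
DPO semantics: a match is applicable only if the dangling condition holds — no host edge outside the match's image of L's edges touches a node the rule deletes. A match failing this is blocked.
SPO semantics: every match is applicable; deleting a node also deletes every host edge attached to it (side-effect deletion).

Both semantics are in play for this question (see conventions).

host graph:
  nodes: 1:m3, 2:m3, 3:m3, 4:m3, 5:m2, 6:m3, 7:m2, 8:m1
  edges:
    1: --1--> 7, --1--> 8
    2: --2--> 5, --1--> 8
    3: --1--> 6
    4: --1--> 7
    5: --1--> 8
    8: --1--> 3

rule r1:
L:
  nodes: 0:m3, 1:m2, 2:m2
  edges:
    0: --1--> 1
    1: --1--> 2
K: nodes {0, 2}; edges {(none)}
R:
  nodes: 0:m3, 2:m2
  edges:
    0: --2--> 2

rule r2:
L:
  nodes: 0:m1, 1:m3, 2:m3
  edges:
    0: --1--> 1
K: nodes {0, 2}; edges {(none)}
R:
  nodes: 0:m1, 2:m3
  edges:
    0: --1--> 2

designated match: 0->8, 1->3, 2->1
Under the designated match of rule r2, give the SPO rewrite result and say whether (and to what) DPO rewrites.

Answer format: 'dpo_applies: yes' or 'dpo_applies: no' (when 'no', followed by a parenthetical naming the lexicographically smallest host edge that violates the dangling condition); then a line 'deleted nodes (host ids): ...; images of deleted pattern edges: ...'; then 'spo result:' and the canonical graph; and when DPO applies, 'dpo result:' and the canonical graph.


dpo_applies: no
(the rule deletes node 3, which keeps host edge (3,6,1) outside the match image — the dangling condition fails, DPO blocks; SPO proceeds and side-deletes such edges)
deleted nodes (host ids): 3; images of deleted pattern edges: (8,3,1)
spo result:
nodes: 1:m3, 2:m3, 4:m3, 5:m2, 6:m3, 7:m2, 8:m1
edges: (1,7,1); (1,8,1); (2,5,2); (2,8,1); (4,7,1); (5,8,1); (8,1,1)


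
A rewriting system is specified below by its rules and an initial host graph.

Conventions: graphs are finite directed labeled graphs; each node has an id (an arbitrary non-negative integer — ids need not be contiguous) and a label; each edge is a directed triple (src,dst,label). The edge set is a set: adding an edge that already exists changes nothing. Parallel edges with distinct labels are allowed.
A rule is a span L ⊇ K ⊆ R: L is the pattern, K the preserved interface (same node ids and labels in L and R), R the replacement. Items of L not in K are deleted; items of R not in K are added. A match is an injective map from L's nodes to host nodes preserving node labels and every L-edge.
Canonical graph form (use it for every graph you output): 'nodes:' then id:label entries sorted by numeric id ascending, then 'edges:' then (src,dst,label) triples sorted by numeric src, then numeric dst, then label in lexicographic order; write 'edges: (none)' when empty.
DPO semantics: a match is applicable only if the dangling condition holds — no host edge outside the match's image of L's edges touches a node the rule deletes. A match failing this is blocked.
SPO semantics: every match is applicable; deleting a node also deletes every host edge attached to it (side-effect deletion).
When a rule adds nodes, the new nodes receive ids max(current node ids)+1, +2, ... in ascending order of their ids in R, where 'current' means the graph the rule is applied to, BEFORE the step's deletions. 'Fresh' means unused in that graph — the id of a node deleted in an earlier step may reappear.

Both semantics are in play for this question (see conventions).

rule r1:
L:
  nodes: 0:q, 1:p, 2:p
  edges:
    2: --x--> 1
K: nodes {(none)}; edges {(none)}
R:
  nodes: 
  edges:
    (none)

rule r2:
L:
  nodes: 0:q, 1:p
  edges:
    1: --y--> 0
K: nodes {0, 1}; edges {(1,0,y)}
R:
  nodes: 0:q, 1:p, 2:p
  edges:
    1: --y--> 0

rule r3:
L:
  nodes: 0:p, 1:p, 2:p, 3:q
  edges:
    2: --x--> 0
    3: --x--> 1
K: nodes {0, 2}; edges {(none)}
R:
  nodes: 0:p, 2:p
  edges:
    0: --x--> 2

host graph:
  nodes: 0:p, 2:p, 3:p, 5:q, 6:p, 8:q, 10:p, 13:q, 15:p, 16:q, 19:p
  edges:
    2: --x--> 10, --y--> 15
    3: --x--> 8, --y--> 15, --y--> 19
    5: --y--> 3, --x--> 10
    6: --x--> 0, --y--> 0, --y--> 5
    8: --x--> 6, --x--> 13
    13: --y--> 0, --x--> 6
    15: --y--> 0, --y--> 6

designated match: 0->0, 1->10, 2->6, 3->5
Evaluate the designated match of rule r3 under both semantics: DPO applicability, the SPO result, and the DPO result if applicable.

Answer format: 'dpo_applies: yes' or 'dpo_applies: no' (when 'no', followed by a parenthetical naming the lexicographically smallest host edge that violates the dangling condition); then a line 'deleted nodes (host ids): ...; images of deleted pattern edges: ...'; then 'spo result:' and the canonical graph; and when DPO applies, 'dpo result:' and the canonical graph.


dpo_applies: no
(the rule deletes node 10, which keeps host edge (2,10,x) outside the match image — the dangling condition fails, DPO blocks; SPO proceeds and side-deletes such edges)
deleted nodes (host ids): 5, 10; images of deleted pattern edges: (5,10,x); (6,0,x)
spo result:
nodes: 0:p, 2:p, 3:p, 6:p, 8:q, 13:q, 15:p, 16:q, 19:p
edges: (0,6,x); (2,15,y); (3,8,x); (3,15,y); (3,19,y); (6,0,y); (8,6,x); (8,13,x); (13,0,y); (13,6,x); (15,0,y); (15,6,y)


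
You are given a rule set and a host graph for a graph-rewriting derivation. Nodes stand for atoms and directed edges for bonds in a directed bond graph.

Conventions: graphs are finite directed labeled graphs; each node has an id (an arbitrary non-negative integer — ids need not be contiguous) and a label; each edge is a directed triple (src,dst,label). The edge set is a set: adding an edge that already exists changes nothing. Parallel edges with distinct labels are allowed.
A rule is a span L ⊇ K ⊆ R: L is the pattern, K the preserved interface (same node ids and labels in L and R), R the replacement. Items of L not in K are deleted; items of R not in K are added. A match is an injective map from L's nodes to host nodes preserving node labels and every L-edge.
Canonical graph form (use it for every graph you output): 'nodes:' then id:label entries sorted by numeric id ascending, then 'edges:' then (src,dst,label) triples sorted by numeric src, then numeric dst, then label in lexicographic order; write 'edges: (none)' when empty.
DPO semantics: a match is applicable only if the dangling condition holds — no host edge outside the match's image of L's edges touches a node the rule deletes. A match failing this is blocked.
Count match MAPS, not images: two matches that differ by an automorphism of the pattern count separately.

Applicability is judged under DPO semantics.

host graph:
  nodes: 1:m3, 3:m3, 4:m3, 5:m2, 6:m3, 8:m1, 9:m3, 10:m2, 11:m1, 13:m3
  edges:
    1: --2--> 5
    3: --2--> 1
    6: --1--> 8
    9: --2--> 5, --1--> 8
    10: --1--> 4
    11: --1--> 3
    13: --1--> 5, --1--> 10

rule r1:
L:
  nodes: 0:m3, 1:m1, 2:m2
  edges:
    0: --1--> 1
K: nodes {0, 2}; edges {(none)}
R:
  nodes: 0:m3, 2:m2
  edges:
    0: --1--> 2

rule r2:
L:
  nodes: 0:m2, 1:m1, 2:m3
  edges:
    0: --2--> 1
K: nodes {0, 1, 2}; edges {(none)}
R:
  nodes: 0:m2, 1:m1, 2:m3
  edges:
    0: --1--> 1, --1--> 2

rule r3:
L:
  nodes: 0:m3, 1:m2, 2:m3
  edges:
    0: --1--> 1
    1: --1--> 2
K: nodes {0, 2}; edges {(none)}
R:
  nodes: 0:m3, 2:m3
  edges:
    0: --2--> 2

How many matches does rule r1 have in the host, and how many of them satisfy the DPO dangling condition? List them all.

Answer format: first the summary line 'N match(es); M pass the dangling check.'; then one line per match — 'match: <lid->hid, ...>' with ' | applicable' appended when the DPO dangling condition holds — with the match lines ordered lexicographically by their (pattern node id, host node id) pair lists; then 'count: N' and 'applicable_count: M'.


4 match(es); 0 pass the dangling check.
match: 0->6, 1->8, 2->5
match: 0->6, 1->8, 2->10
match: 0->9, 1->8, 2->5
match: 0->9, 1->8, 2->10
count: 4
applicable_count: 0


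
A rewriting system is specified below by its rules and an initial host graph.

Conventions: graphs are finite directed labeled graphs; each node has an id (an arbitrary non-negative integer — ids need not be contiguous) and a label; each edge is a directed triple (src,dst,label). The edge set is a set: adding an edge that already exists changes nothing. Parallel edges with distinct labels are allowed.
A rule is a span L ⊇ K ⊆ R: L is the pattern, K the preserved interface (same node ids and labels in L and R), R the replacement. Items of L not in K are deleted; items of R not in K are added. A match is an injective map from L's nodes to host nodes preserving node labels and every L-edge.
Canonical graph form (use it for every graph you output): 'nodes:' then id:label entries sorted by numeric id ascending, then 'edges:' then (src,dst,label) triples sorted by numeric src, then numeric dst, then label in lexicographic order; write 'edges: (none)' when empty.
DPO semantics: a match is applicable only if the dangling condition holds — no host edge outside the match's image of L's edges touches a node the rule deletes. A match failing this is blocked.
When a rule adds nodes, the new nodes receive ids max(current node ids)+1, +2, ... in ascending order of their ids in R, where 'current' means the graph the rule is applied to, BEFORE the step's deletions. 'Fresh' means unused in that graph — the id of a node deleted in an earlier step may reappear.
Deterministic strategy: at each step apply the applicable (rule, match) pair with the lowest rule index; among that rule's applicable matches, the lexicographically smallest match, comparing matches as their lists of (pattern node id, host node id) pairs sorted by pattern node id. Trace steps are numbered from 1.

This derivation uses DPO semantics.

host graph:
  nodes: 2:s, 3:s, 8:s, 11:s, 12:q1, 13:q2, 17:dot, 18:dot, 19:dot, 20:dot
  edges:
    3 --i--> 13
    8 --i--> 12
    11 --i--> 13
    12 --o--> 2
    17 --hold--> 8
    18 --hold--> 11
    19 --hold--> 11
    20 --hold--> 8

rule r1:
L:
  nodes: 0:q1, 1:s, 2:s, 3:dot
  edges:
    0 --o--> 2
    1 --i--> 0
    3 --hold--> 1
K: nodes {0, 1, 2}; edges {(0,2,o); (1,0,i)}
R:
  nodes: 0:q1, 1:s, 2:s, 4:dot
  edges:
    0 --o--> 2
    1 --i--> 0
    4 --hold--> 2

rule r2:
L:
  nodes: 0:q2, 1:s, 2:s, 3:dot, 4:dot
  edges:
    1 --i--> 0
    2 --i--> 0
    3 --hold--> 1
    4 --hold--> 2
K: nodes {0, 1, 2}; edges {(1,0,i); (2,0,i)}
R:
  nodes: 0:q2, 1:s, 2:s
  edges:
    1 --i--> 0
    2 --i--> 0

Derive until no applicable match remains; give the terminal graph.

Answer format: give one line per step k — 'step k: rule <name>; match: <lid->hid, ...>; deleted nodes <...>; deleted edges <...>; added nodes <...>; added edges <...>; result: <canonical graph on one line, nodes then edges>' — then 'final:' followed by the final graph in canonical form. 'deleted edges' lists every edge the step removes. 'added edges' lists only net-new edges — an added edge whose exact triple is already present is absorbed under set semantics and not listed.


step 1: rule r1; match: 0->12, 1->8, 2->2, 3->17; deleted nodes 17; deleted edges (17,8,hold); added nodes 21; added edges (21,2,hold); result: nodes: 2:s, 3:s, 8:s, 11:s, 12:q1, 13:q2, 18:dot, 19:dot, 20:dot, 21:dot edges: (3,13,i); (8,12,i); (11,13,i); (12,2,o); (18,11,hold); (19,11,hold); (20,8,hold); (21,2,hold)
step 2: rule r1; match: 0->12, 1->8, 2->2, 3->20; deleted nodes 20; deleted edges (20,8,hold); added nodes 22; added edges (22,2,hold); result: nodes: 2:s, 3:s, 8:s, 11:s, 12:q1, 13:q2, 18:dot, 19:dot, 21:dot, 22:dot edges: (3,13,i); (8,12,i); (11,13,i); (12,2,o); (18,11,hold); (19,11,hold); (21,2,hold); (22,2,hold)
final:
nodes: 2:s, 3:s, 8:s, 11:s, 12:q1, 13:q2, 18:dot, 19:dot, 21:dot, 22:dot
edges: (3,13,i); (8,12,i); (11,13,i); (12,2,o); (18,11,hold); (19,11,hold); (21,2,hold); (22,2,hold)


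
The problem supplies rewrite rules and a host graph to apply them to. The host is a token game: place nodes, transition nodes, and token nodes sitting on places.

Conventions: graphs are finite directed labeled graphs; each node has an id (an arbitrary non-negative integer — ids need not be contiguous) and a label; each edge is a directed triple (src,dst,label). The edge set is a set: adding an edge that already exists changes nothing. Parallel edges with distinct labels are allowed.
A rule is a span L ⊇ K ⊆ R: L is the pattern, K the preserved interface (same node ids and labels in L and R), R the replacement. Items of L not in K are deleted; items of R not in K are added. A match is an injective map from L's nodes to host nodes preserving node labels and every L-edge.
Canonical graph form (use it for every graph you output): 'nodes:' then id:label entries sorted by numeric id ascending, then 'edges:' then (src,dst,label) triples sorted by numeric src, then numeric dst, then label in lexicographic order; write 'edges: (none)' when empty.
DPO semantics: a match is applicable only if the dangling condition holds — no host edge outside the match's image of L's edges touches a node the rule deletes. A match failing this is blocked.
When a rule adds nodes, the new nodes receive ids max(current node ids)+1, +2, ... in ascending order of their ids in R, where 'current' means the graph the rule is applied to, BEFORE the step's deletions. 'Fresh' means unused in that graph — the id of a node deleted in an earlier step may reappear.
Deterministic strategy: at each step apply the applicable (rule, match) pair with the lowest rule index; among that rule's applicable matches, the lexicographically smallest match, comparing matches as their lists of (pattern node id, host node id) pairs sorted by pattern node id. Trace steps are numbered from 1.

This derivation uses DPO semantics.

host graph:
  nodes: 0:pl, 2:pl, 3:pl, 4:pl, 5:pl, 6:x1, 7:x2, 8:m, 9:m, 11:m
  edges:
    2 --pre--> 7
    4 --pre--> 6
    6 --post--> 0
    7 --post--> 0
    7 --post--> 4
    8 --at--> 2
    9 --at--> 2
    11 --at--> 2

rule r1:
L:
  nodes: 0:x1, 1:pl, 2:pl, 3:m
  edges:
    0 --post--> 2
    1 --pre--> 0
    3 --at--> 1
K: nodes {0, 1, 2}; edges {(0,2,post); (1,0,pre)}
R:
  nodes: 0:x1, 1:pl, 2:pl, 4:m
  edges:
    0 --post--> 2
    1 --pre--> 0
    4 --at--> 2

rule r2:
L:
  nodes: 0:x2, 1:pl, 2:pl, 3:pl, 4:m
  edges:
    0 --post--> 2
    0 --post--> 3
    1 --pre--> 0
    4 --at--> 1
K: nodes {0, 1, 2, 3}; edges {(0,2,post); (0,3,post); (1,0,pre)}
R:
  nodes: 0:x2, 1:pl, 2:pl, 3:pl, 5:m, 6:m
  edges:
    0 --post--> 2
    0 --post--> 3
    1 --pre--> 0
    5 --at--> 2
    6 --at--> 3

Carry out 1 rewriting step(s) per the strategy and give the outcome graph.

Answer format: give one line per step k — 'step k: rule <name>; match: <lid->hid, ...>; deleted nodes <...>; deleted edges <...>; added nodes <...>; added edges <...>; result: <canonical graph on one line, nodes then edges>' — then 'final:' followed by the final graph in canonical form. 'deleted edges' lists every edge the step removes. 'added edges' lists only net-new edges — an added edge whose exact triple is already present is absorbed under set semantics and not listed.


step 1: rule r2; match: 0->7, 1->2, 2->0, 3->4, 4->8; deleted nodes 8; deleted edges (8,2,at); added nodes 12, 13; added edges (12,0,at); (13,4,at); result: nodes: 0:pl, 2:pl, 3:pl, 4:pl, 5:pl, 6:x1, 7:x2, 9:m, 11:m, 12:m, 13:m edges: (2,7,pre); (4,6,pre); (6,0,post); (7,0,post); (7,4,post); (9,2,at); (11,2,at); (12,0,at); (13,4,at)
final:
nodes: 0:pl, 2:pl, 3:pl, 4:pl, 5:pl, 6:x1, 7:x2, 9:m, 11:m, 12:m, 13:m
edges: (2,7,pre); (4,6,pre); (6,0,post); (7,0,post); (7,4,post); (9,2,at); (11,2,at); (12,0,at); (13,4,at)


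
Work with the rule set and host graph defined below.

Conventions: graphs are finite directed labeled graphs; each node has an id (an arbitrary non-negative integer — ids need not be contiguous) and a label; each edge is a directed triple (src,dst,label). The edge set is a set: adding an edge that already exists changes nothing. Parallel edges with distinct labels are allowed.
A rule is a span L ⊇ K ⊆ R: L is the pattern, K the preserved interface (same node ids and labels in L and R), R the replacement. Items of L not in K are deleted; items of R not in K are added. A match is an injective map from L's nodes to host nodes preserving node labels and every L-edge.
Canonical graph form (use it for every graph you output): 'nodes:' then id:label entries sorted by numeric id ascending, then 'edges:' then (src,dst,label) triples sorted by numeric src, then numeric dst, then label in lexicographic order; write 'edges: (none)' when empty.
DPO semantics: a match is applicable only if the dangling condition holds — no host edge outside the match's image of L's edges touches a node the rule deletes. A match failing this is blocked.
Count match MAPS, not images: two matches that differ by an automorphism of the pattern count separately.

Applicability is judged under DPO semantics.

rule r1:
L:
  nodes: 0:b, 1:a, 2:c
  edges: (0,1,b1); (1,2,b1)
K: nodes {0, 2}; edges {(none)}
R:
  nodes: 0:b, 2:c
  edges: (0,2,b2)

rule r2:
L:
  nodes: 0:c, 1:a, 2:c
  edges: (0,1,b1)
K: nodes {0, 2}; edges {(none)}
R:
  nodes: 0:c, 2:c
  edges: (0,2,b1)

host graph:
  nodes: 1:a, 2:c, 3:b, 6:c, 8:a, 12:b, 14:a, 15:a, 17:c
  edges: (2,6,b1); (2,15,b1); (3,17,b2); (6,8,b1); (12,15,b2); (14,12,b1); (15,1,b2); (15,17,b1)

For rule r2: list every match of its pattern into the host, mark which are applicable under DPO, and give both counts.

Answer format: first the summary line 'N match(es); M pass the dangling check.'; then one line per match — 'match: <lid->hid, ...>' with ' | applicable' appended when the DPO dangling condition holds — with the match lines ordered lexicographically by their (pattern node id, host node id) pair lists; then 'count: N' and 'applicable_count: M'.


4 match(es); 2 pass the dangling check.
match: 0->2, 1->15, 2->6
match: 0->2, 1->15, 2->17
match: 0->6, 1->8, 2->2 | applicable
match: 0->6, 1->8, 2->17 | applicable
count: 4
applicable_count: 2


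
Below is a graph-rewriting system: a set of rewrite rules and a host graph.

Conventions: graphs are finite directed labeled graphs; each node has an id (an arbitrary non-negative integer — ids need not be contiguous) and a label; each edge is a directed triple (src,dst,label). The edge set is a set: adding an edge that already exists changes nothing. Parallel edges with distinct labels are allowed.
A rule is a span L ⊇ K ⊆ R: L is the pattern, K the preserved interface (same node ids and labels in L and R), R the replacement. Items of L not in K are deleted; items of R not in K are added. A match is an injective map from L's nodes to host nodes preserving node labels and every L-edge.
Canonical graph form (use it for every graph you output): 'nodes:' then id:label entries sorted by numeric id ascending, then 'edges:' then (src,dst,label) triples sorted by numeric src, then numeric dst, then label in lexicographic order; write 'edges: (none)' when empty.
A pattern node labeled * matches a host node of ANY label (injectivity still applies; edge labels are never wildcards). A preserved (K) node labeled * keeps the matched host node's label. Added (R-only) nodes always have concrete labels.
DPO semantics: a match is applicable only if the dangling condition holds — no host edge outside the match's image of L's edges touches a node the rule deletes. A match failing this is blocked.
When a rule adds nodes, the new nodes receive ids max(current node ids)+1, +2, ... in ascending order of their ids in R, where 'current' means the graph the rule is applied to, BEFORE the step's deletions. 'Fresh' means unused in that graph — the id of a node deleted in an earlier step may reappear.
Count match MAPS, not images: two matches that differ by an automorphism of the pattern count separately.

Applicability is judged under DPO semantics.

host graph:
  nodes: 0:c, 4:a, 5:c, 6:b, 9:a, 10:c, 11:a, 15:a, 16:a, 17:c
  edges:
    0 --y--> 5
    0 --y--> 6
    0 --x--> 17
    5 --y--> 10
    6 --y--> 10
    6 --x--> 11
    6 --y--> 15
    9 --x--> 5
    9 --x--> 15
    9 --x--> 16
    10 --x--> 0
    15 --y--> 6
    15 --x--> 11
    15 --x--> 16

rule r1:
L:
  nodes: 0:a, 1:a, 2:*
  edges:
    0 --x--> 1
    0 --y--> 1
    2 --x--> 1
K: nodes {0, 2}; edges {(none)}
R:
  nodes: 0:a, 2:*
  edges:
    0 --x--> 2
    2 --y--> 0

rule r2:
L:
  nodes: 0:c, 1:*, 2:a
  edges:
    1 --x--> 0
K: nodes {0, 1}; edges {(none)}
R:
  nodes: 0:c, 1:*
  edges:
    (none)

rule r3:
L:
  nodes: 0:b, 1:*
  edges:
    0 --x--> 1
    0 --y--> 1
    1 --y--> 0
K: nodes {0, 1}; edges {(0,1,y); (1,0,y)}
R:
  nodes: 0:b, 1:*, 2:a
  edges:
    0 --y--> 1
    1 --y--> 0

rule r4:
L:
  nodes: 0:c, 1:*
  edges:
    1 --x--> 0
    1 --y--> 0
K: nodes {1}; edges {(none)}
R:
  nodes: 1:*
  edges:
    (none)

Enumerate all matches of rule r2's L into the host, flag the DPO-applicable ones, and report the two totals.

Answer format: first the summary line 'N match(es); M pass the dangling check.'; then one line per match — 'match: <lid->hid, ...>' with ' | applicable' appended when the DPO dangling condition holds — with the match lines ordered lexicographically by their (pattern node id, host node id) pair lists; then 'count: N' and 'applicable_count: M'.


14 match(es); 3 pass the dangling check.
match: 0->0, 1->10, 2->4 | applicable
match: 0->0, 1->10, 2->9
match: 0->0, 1->10, 2->11
match: 0->0, 1->10, 2->15
match: 0->0, 1->10, 2->16
match: 0->5, 1->9, 2->4 | applicable
match: 0->5, 1->9, 2->11
match: 0->5, 1->9, 2->15
match: 0->5, 1->9, 2->16
match: 0->17, 1->0, 2->4 | applicable
match: 0->17, 1->0, 2->9
match: 0->17, 1->0, 2->11
match: 0->17, 1->0, 2->15
match: 0->17, 1->0, 2->16
count: 14
applicable_count: 3


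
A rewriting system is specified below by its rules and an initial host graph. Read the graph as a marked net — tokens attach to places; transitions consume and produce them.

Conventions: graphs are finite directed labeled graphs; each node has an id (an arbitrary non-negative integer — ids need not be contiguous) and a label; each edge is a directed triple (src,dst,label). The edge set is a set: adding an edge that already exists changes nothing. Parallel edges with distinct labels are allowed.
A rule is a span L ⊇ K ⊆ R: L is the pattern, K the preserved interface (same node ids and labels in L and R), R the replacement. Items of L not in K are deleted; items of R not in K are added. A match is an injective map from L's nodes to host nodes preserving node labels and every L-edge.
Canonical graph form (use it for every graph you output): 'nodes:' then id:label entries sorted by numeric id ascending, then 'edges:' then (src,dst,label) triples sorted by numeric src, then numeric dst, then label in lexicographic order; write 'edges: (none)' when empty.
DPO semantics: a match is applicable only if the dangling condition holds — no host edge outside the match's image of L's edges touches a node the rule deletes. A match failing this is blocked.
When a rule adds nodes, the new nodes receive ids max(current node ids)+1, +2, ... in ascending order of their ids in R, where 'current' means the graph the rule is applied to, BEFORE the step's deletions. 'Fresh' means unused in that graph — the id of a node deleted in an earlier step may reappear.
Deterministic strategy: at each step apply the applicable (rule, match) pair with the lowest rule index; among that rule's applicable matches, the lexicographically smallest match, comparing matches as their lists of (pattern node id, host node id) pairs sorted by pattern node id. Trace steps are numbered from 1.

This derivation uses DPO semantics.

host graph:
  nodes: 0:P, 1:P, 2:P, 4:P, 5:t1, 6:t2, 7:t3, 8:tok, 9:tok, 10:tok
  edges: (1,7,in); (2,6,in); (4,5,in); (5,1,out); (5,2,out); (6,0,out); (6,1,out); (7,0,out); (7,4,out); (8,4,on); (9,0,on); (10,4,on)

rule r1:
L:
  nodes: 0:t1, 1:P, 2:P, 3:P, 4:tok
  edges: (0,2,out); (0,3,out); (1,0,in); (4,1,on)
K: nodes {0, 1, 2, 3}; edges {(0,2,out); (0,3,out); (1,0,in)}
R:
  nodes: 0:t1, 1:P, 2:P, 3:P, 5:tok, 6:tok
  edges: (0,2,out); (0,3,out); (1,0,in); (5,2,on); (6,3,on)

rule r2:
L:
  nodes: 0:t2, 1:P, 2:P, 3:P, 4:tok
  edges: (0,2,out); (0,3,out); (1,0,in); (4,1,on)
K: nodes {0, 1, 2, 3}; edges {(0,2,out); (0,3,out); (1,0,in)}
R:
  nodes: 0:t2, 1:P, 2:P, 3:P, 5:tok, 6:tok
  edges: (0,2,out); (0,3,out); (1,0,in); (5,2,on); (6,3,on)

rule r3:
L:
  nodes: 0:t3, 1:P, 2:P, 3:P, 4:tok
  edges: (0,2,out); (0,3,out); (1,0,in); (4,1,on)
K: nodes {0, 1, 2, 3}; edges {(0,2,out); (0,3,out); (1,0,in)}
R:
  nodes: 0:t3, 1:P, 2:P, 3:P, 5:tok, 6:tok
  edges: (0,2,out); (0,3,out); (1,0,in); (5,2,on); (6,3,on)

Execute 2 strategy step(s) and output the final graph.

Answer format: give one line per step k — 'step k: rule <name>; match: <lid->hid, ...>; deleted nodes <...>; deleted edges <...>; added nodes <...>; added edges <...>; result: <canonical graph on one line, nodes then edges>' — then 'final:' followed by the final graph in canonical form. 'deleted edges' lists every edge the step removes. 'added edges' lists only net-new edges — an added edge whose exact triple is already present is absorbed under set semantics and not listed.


step 1: rule r1; match: 0->5, 1->4, 2->1, 3->2, 4->8; deleted nodes 8; deleted edges (8,4,on); added nodes 11, 12; added edges (11,1,on); (12,2,on); result: nodes: 0:P, 1:P, 2:P, 4:P, 5:t1, 6:t2, 7:t3, 9:tok, 10:tok, 11:tok, 12:tok edges: (1,7,in); (2,6,in); (4,5,in); (5,1,out); (5,2,out); (6,0,out); (6,1,out); (7,0,out); (7,4,out); (9,0,on); (10,4,on); (11,1,on); (12,2,on)
step 2: rule r1; match: 0->5, 1->4, 2->1, 3->2, 4->10; deleted nodes 10; deleted edges (10,4,on); added nodes 13, 14; added edges (13,1,on); (14,2,on); result: nodes: 0:P, 1:P, 2:P, 4:P, 5:t1, 6:t2, 7:t3, 9:tok, 11:tok, 12:tok, 13:tok, 14:tok edges: (1,7,in); (2,6,in); (4,5,in); (5,1,out); (5,2,out); (6,0,out); (6,1,out); (7,0,out); (7,4,out); (9,0,on); (11,1,on); (12,2,on); (13,1,on); (14,2,on)
final:
nodes: 0:P, 1:P, 2:P, 4:P, 5:t1, 6:t2, 7:t3, 9:tok, 11:tok, 12:tok, 13:tok, 14:tok
edges: (1,7,in); (2,6,in); (4,5,in); (5,1,out); (5,2,out); (6,0,out); (6,1,out); (7,0,out); (7,4,out); (9,0,on); (11,1,on); (12,2,on); (13,1,on); (14,2,on)


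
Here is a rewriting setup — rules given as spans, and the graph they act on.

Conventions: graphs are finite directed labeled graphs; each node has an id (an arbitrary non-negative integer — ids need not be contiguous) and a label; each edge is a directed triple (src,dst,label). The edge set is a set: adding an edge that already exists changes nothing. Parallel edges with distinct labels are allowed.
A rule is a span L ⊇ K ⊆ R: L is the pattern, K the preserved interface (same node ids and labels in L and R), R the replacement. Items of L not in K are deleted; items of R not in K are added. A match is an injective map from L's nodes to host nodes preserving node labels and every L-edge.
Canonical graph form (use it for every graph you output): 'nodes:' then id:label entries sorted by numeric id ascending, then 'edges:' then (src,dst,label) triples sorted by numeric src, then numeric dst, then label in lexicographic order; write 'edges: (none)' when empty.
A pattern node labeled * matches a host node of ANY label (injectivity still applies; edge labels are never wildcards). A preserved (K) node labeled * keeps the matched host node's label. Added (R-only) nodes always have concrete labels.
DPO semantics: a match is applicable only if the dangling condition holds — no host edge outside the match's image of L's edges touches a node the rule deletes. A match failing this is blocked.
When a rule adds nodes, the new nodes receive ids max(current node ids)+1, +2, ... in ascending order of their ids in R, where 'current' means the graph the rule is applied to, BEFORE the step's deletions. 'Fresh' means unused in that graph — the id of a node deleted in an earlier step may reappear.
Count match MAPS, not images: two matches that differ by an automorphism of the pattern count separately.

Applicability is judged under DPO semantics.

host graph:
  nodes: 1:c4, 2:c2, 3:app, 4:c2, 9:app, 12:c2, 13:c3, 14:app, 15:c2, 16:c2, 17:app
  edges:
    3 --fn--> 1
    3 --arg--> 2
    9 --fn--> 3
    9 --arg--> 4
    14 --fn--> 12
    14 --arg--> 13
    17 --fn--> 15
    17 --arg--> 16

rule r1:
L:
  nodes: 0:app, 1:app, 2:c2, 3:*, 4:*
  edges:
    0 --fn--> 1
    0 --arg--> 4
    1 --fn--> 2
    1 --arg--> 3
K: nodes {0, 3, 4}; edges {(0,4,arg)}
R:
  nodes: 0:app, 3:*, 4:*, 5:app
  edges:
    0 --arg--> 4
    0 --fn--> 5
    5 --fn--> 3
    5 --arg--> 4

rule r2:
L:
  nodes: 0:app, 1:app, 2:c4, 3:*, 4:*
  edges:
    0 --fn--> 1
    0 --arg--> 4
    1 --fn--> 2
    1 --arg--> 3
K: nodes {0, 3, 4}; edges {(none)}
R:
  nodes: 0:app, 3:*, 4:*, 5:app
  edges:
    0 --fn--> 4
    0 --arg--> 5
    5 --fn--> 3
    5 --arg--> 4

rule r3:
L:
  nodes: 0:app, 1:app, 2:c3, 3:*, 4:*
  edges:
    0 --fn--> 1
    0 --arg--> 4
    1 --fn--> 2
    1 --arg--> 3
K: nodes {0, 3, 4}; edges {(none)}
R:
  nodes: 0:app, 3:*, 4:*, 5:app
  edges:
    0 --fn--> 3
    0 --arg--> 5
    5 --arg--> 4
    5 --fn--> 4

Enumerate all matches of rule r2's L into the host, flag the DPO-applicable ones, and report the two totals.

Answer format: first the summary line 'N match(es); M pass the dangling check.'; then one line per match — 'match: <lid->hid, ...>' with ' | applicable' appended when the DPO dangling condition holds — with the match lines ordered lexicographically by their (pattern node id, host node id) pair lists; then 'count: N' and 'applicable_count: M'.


1 match(es); 1 pass the dangling check.
match: 0->9, 1->3, 2->1, 3->2, 4->4 | applicable
count: 1
applicable_count: 1


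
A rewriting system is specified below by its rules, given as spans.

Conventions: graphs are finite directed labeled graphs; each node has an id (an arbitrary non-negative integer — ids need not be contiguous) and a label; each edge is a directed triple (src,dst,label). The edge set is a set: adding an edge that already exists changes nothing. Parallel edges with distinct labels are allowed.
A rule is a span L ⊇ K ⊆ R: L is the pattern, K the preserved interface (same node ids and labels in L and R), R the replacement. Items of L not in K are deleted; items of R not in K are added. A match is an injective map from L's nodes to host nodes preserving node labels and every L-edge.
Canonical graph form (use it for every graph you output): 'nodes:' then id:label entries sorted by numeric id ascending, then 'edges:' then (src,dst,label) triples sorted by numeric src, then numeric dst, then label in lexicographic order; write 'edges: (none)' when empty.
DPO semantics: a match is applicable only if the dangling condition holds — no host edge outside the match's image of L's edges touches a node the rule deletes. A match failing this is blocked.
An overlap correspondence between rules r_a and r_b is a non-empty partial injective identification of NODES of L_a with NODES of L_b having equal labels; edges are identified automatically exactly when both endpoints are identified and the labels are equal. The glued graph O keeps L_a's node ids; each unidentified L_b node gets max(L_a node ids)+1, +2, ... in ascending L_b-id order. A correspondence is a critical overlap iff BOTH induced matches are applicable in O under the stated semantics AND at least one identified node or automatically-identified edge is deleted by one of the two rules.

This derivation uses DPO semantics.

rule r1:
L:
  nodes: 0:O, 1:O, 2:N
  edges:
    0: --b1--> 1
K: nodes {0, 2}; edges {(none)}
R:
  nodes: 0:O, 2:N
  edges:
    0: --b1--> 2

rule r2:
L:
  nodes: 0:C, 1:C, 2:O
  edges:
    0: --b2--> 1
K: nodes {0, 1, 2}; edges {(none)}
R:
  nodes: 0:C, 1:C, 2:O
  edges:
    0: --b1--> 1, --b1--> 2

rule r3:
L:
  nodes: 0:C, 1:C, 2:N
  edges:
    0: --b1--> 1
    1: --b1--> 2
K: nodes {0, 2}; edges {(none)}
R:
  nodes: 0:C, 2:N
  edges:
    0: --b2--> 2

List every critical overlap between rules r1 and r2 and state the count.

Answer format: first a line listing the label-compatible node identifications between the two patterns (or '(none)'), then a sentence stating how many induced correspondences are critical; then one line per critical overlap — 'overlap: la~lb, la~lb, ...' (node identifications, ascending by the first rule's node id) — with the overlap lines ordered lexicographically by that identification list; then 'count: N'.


label-compatible node identifications between L(r1) and L(r2): 0~2, 1~2
1 of the induced correspondences is a critical overlap of r1 and r2.
overlap: 1~2
count: 1


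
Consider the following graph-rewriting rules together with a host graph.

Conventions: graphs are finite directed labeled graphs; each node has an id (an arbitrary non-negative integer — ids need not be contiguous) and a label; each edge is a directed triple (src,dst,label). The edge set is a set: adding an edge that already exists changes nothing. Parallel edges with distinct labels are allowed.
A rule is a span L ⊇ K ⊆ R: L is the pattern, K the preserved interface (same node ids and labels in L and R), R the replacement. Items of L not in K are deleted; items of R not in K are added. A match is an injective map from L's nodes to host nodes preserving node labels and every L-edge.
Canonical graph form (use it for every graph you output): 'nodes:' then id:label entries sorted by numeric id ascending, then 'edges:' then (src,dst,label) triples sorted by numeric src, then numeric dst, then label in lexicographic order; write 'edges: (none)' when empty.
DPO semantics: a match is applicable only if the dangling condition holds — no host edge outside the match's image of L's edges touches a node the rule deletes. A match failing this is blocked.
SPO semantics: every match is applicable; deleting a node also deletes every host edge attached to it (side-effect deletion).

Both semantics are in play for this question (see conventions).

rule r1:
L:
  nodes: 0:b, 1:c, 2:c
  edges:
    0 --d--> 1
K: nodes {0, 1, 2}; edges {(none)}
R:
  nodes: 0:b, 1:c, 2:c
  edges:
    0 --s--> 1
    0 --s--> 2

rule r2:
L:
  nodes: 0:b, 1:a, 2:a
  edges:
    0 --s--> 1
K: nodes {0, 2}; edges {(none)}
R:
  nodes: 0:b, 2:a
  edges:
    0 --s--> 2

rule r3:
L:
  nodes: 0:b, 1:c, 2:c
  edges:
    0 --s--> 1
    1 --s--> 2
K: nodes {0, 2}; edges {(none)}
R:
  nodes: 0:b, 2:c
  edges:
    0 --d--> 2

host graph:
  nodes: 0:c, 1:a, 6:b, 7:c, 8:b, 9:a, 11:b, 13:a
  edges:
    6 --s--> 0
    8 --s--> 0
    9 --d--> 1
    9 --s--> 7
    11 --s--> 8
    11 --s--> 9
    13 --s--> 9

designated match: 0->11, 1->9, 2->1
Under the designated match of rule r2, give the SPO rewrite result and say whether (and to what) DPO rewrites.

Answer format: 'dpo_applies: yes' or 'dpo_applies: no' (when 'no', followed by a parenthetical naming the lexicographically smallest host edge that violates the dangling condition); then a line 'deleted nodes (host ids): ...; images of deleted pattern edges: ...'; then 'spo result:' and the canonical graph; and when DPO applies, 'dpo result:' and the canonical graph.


dpo_applies: no
(the rule deletes node 9, which keeps host edge (9,1,d) outside the match image — the dangling condition fails, DPO blocks; SPO proceeds and side-deletes such edges)
deleted nodes (host ids): 9; images of deleted pattern edges: (11,9,s)
spo result:
nodes: 0:c, 1:a, 6:b, 7:c, 8:b, 11:b, 13:a
edges: (6,0,s); (8,0,s); (11,1,s); (11,8,s)


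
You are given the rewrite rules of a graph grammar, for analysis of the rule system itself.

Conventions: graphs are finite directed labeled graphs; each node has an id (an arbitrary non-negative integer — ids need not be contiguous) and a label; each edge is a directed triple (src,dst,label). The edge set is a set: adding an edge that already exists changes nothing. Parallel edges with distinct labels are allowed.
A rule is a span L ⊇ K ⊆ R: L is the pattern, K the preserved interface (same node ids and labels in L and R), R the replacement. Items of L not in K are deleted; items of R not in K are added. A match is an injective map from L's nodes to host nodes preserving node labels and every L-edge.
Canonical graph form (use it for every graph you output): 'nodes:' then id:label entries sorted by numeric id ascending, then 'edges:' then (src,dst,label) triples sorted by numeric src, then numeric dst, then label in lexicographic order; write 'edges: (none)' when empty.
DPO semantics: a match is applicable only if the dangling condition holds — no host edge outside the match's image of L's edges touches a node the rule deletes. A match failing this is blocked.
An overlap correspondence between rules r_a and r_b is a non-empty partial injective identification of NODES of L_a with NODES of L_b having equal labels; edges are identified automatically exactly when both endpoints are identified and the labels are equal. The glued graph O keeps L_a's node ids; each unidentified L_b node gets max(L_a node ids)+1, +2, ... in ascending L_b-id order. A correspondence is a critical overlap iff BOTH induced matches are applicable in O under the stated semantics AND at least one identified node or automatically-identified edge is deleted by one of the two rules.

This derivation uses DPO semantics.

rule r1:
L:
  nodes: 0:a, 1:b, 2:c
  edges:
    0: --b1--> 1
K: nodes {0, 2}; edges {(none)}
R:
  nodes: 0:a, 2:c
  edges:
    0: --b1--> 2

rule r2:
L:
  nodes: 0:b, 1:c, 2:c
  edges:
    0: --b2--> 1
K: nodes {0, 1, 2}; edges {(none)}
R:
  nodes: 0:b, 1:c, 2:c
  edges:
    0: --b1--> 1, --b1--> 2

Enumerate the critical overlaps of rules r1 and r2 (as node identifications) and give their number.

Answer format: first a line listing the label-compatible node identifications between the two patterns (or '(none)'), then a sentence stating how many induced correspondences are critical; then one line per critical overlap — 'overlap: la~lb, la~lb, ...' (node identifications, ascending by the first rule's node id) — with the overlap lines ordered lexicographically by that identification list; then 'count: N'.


label-compatible node identifications between L(r1) and L(r2): 1~0, 2~1, 2~2
0 of the induced correspondences are critical overlaps of r1 and r2.
count: 0


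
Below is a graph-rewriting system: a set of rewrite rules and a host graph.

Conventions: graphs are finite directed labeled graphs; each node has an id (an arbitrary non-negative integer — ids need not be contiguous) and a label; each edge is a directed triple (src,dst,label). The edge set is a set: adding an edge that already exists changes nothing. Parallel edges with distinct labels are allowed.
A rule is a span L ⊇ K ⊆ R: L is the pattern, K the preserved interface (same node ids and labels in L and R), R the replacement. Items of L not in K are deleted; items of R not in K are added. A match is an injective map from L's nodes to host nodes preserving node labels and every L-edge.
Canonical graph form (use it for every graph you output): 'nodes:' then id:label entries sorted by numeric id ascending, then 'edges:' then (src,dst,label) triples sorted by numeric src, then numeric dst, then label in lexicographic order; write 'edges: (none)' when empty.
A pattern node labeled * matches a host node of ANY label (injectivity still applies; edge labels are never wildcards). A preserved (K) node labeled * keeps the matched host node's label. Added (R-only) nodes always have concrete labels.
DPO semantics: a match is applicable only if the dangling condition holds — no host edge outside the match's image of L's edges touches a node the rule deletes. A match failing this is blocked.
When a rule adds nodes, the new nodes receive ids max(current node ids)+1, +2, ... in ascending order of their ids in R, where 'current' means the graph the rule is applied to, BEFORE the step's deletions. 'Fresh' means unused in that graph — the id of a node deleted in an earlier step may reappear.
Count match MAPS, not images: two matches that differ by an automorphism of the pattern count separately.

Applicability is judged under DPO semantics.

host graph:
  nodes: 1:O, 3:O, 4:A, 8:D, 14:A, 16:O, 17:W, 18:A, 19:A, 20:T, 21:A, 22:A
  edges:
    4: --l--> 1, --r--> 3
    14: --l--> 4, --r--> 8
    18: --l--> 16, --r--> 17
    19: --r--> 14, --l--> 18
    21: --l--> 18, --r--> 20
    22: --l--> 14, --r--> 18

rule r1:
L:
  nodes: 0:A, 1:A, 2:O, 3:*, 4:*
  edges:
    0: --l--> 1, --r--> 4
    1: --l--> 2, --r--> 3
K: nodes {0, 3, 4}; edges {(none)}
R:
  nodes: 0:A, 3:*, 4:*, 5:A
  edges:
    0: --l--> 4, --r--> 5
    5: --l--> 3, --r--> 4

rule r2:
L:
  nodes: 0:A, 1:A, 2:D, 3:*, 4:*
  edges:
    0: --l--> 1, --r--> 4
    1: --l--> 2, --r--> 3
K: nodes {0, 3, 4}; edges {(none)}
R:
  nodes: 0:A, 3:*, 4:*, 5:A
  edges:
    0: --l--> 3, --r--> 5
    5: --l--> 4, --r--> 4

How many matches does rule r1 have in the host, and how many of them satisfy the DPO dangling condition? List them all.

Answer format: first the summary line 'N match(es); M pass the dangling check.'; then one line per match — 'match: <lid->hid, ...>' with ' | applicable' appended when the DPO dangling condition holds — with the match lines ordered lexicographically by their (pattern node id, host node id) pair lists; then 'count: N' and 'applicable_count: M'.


3 match(es); 1 pass the dangling check.
match: 0->14, 1->4, 2->1, 3->3, 4->8 | applicable
match: 0->19, 1->18, 2->16, 3->17, 4->14
match: 0->21, 1->18, 2->16, 3->17, 4->20
count: 3
applicable_count: 1
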